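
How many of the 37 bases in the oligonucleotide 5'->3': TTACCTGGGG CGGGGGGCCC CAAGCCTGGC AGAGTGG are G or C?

T=5, A=5, G=17, C=10
Total G or C: 17 + 10 = 27

27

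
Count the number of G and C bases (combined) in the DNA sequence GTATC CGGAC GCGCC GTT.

G=6, C=6, T=4, A=2
G+C = 6 + 6 = 12

12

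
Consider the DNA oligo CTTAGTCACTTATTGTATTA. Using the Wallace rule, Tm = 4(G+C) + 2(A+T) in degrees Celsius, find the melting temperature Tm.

Counting bases: T=10, A=5, C=3, G=2
So N_AT = 15 and N_GC = 5.
Tm = 2(15) + 4(5) = 30 + 20 = 50°C

50°C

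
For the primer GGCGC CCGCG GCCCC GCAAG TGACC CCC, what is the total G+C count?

Base counts: T=1, G=9, A=3, C=15
Total G or C: 9 + 15 = 24

24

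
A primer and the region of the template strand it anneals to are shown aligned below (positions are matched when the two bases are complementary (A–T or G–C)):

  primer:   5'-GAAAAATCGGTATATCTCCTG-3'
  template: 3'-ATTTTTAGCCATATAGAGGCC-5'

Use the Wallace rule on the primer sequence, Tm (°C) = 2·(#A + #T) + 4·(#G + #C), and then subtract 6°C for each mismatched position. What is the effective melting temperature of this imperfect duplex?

Primer base counts: A=7, T=6, G=4, C=4 → A+T=13, G+C=8
Perfect-match Tm = 2(13) + 4(8) = 26 + 32 = 58°C
Mismatches (positions where the bases are not complementary): 2 (at positions 1, 20)
Effective Tm = 58 − 2×6 = 58 − 12 = 46°C

46°C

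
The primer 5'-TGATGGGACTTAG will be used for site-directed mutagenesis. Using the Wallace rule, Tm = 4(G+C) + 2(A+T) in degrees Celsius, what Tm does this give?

38°C

Counting bases: A=3, C=1, G=5, T=4
So N_AT = 7 and N_GC = 6.
Tm = 4·6 + 2·7 = 24 + 14 = 38°C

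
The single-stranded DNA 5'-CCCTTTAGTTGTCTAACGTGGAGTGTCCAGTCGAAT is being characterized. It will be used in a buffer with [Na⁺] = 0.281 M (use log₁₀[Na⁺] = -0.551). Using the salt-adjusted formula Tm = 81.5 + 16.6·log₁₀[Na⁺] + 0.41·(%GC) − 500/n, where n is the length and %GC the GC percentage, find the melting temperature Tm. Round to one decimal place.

Length n = 36. T=12, A=7, G=9, C=8
G+C = 17, so %GC = 17/36 × 100 = 47.222%
Salt term: 16.6 × (-0.551) = -9.147
GC term: 0.41 × 47.222 = 19.361; length term: −500/36 = −13.889
Tm = 81.5 + (-9.147) + 19.361 − 13.889 = 77.825 → 77.8°C

77.8°C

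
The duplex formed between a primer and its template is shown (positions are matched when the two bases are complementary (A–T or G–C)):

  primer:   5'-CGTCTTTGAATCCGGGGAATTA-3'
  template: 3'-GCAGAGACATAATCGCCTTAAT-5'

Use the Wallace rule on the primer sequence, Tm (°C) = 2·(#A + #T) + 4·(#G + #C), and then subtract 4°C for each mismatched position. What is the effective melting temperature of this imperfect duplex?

44°C

Primer base counts: A=5, T=7, G=6, C=4 → A+T=12, G+C=10
Perfect-match Tm = 2(12) + 4(10) = 24 + 40 = 64°C
Mismatches (positions where the bases are not complementary): 5 (at positions 6, 9, 12, 13, 15)
Effective Tm = 64 − 5×4 = 64 − 20 = 44°C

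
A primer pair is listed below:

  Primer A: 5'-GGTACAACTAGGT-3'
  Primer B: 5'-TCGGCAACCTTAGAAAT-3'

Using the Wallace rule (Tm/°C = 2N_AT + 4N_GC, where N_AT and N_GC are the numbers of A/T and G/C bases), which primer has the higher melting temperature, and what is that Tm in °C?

Primer B, 48°C

Primer A: A+T=7, G+C=6 → Tm = 2(7)+4(6) = 38°C
Primer B: A+T=10, G+C=7 → Tm = 2(10)+4(7) = 48°C
38°C vs 48°C → primer B is higher.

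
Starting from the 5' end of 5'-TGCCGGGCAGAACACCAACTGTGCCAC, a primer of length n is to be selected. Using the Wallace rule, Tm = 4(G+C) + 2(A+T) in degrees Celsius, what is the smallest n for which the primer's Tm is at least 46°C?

n = 14

First 13 bases: TGCCGGGCAGAAC → Tm = 44°C (< 46°C)
First 14 bases: TGCCGGGCAGAACA → Tm = 46°C (≥ 46°C)
Each additional base adds 2°C (A/T) or 4°C (G/C), so Tm is non-decreasing in n; n = 14 is the first length to reach 46°C.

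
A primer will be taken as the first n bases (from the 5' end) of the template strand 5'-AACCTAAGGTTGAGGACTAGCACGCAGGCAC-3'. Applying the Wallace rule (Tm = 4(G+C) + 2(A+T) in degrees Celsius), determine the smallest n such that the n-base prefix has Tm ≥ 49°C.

n = 17

First 16 bases: AACCTAAGGTTGAGGA → Tm = 46°C (< 49°C)
First 17 bases: AACCTAAGGTTGAGGAC → Tm = 50°C (≥ 49°C)
Since every base adds ≥2°C, Tm only increases with n, so the threshold is first crossed at n = 17.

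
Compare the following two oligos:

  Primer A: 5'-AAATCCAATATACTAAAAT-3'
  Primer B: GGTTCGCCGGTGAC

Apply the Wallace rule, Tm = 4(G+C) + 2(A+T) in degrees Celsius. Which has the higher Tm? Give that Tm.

Primer B, 48°C

Primer A: A+T=16, G+C=3 → Tm = 2(16)+4(3) = 44°C
Primer B: A+T=4, G+C=10 → Tm = 2(4)+4(10) = 48°C
44°C vs 48°C → primer B is higher.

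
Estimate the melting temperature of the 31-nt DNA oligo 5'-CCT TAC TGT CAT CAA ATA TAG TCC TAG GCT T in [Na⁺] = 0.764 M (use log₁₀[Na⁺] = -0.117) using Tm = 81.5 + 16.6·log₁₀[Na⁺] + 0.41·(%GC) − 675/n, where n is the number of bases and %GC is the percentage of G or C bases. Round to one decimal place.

73.7°C

Length n = 31. Counting bases: A=8, T=11, G=4, C=8
G+C = 12, so %GC = 12/31 × 100 = 38.71%
Salt term: 16.6 × (-0.117) = -1.942
GC term: 0.41 × 38.71 = 15.871; length term: −675/31 = −21.774
Tm = 81.5 + (-1.942) + 15.871 − 21.774 = 73.655 → 73.7°C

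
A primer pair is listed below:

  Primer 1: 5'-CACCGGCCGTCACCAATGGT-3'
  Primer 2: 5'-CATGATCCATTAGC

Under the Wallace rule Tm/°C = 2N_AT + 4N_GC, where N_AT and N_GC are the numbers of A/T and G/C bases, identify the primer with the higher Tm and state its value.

Primer 1, 66°C

Primer 1: A+T=7, G+C=13 → Tm = 2(7)+4(13) = 66°C
Primer 2: A+T=8, G+C=6 → Tm = 2(8)+4(6) = 40°C
66°C vs 40°C → primer 1 is higher.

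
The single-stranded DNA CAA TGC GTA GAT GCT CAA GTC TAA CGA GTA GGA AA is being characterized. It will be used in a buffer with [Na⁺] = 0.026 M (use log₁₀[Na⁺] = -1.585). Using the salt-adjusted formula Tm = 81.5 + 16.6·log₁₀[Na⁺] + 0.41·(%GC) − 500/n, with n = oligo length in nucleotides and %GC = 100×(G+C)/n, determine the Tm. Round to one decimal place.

Length n = 35. C=6, T=7, G=9, A=13
G+C = 15, so %GC = 15/35 × 100 = 42.857%
Salt term: 16.6 × (-1.585) = -26.311
GC term: 0.41 × 42.857 = 17.571; length term: −500/35 = −14.286
Tm = 81.5 + (-26.311) + 17.571 − 14.286 = 58.474 → 58.5°C

58.5°C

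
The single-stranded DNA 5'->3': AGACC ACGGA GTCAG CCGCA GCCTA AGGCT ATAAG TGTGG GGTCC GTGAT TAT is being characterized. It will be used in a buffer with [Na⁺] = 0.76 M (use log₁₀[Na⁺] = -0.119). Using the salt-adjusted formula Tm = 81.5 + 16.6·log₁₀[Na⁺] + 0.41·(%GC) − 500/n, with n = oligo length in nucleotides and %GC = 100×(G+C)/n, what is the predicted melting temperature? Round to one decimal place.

92.5°C

Length n = 53. Base counts: T=11, G=17, A=13, C=12
G+C = 29, so %GC = 29/53 × 100 = 54.717%
Salt term: 16.6 × (-0.119) = -1.975
GC term: 0.41 × 54.717 = 22.434; length term: −500/53 = −9.434
Tm = 81.5 + (-1.975) + 22.434 − 9.434 = 92.525 → 92.5°C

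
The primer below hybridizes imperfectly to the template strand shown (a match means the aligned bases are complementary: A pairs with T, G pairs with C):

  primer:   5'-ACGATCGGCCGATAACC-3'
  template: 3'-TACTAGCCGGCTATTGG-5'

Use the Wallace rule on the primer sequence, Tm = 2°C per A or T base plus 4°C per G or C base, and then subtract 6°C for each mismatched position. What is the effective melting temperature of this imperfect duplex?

Primer base counts: A=5, T=2, G=4, C=6 → A+T=7, G+C=10
Perfect-match Tm = 2(7) + 4(10) = 14 + 40 = 54°C
Mismatches (positions where the bases are not complementary): 1 (at position 2)
Effective Tm = 54 − 1×6 = 54 − 6 = 48°C

48°C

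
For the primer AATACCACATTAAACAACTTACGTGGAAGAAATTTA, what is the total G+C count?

10

Scanning the sequence gives G=4, C=6, T=9, A=17.
Total G or C: 4 + 6 = 10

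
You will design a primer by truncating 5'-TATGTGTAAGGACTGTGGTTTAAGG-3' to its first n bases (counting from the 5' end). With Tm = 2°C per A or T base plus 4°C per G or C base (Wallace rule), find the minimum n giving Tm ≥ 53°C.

n = 19

First 18 bases: TATGTGTAAGGACTGTGG → Tm = 52°C (< 53°C)
First 19 bases: TATGTGTAAGGACTGTGGT → Tm = 54°C (≥ 53°C)
Since every base adds ≥2°C, Tm only increases with n, so the threshold is first crossed at n = 19.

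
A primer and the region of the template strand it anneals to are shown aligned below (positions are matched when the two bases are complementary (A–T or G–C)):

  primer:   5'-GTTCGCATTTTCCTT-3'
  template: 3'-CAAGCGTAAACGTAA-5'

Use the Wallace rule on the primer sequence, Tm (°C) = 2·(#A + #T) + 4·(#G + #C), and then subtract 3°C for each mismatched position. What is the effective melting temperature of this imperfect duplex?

36°C

Primer base counts: A=1, T=8, G=2, C=4 → A+T=9, G+C=6
Perfect-match Tm = 2(9) + 4(6) = 18 + 24 = 42°C
Mismatches (positions where the bases are not complementary): 2 (at positions 11, 13)
Effective Tm = 42 − 2×3 = 42 − 6 = 36°C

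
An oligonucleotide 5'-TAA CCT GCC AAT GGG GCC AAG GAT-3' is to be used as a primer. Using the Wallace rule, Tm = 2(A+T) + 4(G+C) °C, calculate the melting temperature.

74°C

Counting bases: A=7, C=6, T=4, G=7
A+T = 11, G+C = 13
Tm = 2×11 + 4×13 = 74°C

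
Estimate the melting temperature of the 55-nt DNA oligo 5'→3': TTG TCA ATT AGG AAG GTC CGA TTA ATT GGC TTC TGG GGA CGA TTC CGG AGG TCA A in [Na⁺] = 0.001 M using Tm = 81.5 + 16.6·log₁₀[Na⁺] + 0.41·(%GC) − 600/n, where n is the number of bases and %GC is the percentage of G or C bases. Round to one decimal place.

Length n = 55. T=16, A=13, G=17, C=9
G+C = 26, so %GC = 26/55 × 100 = 47.273%
Salt term: 16.6 × (-3) = -49.8
GC term: 0.41 × 47.273 = 19.382; length term: −600/55 = −10.909
Tm = 81.5 + (-49.8) + 19.382 − 10.909 = 40.173 → 40.2°C

40.2°C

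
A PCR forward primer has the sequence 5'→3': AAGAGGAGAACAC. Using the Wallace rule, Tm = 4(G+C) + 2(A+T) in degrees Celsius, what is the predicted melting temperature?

38°C

T=0, C=2, G=4, A=7
A+T = 7, G+C = 6
Tm = 2×7 + 4×6 = 38°C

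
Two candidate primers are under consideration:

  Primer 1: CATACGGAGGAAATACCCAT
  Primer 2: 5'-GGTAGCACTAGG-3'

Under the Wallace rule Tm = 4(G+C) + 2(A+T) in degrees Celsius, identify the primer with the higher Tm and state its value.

Primer 1: A+T=11, G+C=9 → Tm = 2(11)+4(9) = 58°C
Primer 2: A+T=5, G+C=7 → Tm = 2(5)+4(7) = 38°C
58°C vs 38°C → primer 1 is higher.

Primer 1, 58°C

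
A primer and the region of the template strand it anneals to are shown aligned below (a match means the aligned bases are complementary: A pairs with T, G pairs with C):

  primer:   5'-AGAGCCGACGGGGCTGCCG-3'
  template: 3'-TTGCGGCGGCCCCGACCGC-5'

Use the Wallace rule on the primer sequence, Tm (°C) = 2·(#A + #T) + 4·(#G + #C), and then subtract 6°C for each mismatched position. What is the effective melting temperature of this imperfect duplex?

Primer base counts: A=3, T=1, G=9, C=6 → A+T=4, G+C=15
Perfect-match Tm = 2(4) + 4(15) = 8 + 60 = 68°C
Mismatches (positions where the bases are not complementary): 4 (at positions 2, 3, 8, 17)
Effective Tm = 68 − 4×6 = 68 − 24 = 44°C

44°C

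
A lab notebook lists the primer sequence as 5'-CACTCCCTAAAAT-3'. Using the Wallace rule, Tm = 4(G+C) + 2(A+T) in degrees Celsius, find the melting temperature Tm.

Base counts: G=0, C=5, A=5, T=3
AT pairs contribute 8, GC pairs contribute 5.
Tm = 4·5 + 2·8 = 20 + 16 = 36°C

36°C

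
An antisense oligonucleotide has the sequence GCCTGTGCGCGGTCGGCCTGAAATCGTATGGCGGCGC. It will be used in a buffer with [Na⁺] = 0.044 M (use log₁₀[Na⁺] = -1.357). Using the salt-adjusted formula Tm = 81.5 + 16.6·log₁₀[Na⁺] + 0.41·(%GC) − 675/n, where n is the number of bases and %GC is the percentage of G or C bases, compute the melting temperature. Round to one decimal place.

Length n = 37. Counting bases: A=4, T=7, C=11, G=15
G+C = 26, so %GC = 26/37 × 100 = 70.27%
Salt term: 16.6 × (-1.357) = -22.526
GC term: 0.41 × 70.27 = 28.811; length term: −675/37 = −18.243
Tm = 81.5 + (-22.526) + 28.811 − 18.243 = 69.542 → 69.5°C

69.5°C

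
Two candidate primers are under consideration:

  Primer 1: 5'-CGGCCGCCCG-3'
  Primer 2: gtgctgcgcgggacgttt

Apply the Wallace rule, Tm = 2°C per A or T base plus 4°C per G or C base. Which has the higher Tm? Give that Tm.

Primer 2, 60°C

Primer 1: A+T=0, G+C=10 → Tm = 2(0)+4(10) = 40°C
Primer 2: A+T=6, G+C=12 → Tm = 2(6)+4(12) = 60°C
40°C vs 60°C → primer 2 is higher.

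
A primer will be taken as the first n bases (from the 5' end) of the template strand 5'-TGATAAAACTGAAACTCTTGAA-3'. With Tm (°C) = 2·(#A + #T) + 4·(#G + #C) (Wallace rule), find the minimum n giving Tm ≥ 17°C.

n = 8

First 7 bases: TGATAAA → Tm = 16°C (< 17°C)
First 8 bases: TGATAAAA → Tm = 18°C (≥ 17°C)
Each additional base adds 2°C (A/T) or 4°C (G/C), so Tm is non-decreasing in n; n = 8 is the first length to reach 17°C.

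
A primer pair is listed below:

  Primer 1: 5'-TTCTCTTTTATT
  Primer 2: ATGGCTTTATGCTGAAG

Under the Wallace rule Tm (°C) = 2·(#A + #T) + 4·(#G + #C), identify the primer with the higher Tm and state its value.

Primer 2, 48°C

Primer 1: A+T=10, G+C=2 → Tm = 2(10)+4(2) = 28°C
Primer 2: A+T=10, G+C=7 → Tm = 2(10)+4(7) = 48°C
28°C vs 48°C → primer 2 is higher.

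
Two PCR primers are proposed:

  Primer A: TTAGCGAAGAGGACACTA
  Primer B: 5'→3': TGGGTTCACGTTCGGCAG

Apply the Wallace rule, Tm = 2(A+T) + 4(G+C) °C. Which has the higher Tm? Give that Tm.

Primer B, 58°C

Primer A: A+T=10, G+C=8 → Tm = 2(10)+4(8) = 52°C
Primer B: A+T=7, G+C=11 → Tm = 2(7)+4(11) = 58°C
52°C vs 58°C → primer B is higher.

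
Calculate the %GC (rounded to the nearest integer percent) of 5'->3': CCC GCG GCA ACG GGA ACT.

C=7, A=4, G=6, T=1
G+C = 6 + 7 = 13 out of 18 bases
%GC = 13/18 × 100 = 72.22% ≈ 72%

72%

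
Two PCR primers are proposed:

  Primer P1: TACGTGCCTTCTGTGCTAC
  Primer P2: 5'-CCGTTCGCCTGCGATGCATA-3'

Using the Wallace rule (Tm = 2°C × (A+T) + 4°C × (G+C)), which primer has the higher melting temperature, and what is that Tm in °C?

Primer P2, 64°C

Primer P1: A+T=9, G+C=10 → Tm = 2(9)+4(10) = 58°C
Primer P2: A+T=8, G+C=12 → Tm = 2(8)+4(12) = 64°C
58°C vs 64°C → primer P2 is higher.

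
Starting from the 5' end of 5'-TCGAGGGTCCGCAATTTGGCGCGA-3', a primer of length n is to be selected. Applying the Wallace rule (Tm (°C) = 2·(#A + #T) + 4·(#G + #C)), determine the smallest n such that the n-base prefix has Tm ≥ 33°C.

n = 10

First 9 bases: TCGAGGGTC → Tm = 30°C (< 33°C)
First 10 bases: TCGAGGGTCC → Tm = 34°C (≥ 33°C)
Each additional base adds 2°C (A/T) or 4°C (G/C), so Tm is non-decreasing in n; n = 10 is the first length to reach 33°C.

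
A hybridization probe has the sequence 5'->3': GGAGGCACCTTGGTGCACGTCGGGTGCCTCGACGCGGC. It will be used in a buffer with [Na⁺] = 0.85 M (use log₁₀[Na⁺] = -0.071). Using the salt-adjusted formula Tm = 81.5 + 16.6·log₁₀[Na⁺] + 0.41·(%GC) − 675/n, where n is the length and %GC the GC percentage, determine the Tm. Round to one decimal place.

Length n = 38. Scanning the sequence gives G=16, T=6, A=4, C=12.
G+C = 28, so %GC = 28/38 × 100 = 73.684%
Salt term: 16.6 × (-0.071) = -1.179
GC term: 0.41 × 73.684 = 30.21; length term: −675/38 = −17.763
Tm = 81.5 + (-1.179) + 30.21 − 17.763 = 92.768 → 92.8°C

92.8°C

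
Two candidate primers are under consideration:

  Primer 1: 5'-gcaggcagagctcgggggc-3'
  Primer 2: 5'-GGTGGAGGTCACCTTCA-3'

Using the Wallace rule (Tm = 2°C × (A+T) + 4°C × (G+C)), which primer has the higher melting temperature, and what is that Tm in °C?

Primer 1, 68°C

Primer 1: A+T=4, G+C=15 → Tm = 2(4)+4(15) = 68°C
Primer 2: A+T=7, G+C=10 → Tm = 2(7)+4(10) = 54°C
68°C vs 54°C → primer 1 is higher.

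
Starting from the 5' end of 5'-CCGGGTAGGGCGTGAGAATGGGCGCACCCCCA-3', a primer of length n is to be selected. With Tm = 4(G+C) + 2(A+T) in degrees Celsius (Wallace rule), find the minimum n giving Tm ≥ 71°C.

n = 22

First 21 bases: CCGGGTAGGGCGTGAGAATGG → Tm = 70°C (< 71°C)
First 22 bases: CCGGGTAGGGCGTGAGAATGGG → Tm = 74°C (≥ 71°C)
Each additional base adds 2°C (A/T) or 4°C (G/C), so Tm is non-decreasing in n; n = 22 is the first length to reach 71°C.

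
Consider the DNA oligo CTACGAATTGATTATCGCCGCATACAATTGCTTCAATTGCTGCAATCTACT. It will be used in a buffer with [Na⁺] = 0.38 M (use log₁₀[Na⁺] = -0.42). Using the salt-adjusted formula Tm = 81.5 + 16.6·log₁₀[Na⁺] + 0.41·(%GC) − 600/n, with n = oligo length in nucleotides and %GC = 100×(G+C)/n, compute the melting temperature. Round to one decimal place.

Length n = 51. Base counts: G=7, C=13, A=14, T=17
G+C = 20, so %GC = 20/51 × 100 = 39.216%
Salt term: 16.6 × (-0.42) = -6.972
GC term: 0.41 × 39.216 = 16.079; length term: −600/51 = −11.765
Tm = 81.5 + (-6.972) + 16.079 − 11.765 = 78.842 → 78.8°C

78.8°C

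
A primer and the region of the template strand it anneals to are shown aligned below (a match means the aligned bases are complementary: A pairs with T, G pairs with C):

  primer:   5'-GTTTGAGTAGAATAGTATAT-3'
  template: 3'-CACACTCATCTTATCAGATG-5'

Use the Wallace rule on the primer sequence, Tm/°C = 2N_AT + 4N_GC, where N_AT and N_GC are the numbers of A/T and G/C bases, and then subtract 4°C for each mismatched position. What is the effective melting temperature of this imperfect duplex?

Primer base counts: A=7, T=8, G=5, C=0 → A+T=15, G+C=5
Perfect-match Tm = 2(15) + 4(5) = 30 + 20 = 50°C
Mismatches (positions where the bases are not complementary): 3 (at positions 3, 17, 20)
Effective Tm = 50 − 3×4 = 50 − 12 = 38°C

38°C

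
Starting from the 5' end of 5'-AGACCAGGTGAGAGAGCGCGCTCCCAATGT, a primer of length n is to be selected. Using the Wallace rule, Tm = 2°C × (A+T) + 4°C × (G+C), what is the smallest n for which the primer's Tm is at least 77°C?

n = 24

First 23 bases: AGACCAGGTGAGAGAGCGCGCTC → Tm = 76°C (< 77°C)
First 24 bases: AGACCAGGTGAGAGAGCGCGCTCC → Tm = 80°C (≥ 77°C)
Each additional base adds 2°C (A/T) or 4°C (G/C), so Tm is non-decreasing in n; n = 24 is the first length to reach 77°C.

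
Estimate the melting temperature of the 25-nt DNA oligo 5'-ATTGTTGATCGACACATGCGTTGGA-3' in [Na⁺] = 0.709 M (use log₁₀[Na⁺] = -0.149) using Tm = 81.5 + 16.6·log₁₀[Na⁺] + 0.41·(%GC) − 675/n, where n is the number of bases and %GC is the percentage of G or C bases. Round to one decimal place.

Length n = 25. G=7, C=4, A=6, T=8
G+C = 11, so %GC = 11/25 × 100 = 44%
Salt term: 16.6 × (-0.149) = -2.473
GC term: 0.41 × 44 = 18.04; length term: −675/25 = −27
Tm = 81.5 + (-2.473) + 18.04 − 27 = 70.067 → 70.1°C

70.1°C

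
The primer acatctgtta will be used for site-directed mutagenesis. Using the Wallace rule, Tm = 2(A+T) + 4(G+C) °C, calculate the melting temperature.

Base counts: G=1, A=3, C=2, T=4
AT pairs contribute 7, GC pairs contribute 3.
Tm = 2(7) + 4(3) = 14 + 12 = 26°C

26°C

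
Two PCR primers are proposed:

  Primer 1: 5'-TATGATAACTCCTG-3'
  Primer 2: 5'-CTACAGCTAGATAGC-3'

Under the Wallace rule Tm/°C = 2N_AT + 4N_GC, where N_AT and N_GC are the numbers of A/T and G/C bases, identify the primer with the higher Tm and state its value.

Primer 1: A+T=9, G+C=5 → Tm = 2(9)+4(5) = 38°C
Primer 2: A+T=8, G+C=7 → Tm = 2(8)+4(7) = 44°C
38°C vs 44°C → primer 2 is higher.

Primer 2, 44°C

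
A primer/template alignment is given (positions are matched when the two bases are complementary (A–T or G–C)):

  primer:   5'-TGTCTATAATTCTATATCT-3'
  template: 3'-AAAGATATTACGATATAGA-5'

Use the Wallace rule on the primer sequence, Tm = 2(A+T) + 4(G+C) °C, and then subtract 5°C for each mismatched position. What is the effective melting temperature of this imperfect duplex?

Primer base counts: A=5, T=10, G=1, C=3 → A+T=15, G+C=4
Perfect-match Tm = 2(15) + 4(4) = 30 + 16 = 46°C
Mismatches (positions where the bases are not complementary): 2 (at positions 2, 11)
Effective Tm = 46 − 2×5 = 46 − 10 = 36°C

36°C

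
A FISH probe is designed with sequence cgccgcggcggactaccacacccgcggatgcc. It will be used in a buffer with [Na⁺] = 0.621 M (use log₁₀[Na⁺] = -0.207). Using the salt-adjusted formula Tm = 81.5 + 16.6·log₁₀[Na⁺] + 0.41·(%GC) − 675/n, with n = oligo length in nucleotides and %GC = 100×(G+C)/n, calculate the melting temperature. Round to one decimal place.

Length n = 32. C=15, A=5, T=2, G=10
G+C = 25, so %GC = 25/32 × 100 = 78.125%
Salt term: 16.6 × (-0.207) = -3.436
GC term: 0.41 × 78.125 = 32.031; length term: −675/32 = −21.094
Tm = 81.5 + (-3.436) + 32.031 − 21.094 = 89.001 → 89.0°C

89.0°C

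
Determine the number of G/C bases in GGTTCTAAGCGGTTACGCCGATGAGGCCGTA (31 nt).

18

Counting bases: C=7, T=7, A=6, G=11
Total G or C: 11 + 7 = 18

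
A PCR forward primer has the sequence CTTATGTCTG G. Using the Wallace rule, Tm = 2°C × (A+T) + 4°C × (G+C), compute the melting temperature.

32°C

G=3, C=2, A=1, T=5
So N_AT = 6 and N_GC = 5.
Tm = 4·5 + 2·6 = 20 + 12 = 32°C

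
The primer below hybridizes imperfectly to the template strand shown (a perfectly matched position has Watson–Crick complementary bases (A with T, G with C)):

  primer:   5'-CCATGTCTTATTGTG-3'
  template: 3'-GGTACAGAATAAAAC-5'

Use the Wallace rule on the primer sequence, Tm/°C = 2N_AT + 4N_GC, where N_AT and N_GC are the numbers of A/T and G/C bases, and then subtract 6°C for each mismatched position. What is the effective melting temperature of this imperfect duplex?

Primer base counts: A=2, T=7, G=3, C=3 → A+T=9, G+C=6
Perfect-match Tm = 2(9) + 4(6) = 18 + 24 = 42°C
Mismatches (positions where the bases are not complementary): 1 (at position 13)
Effective Tm = 42 − 1×6 = 42 − 6 = 36°C

36°C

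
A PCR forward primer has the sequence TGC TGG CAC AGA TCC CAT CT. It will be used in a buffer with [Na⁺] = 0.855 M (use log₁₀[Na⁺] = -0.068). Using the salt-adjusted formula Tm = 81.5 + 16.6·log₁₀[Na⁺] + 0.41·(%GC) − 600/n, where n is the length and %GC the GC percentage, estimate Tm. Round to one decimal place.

Length n = 20. A=4, C=7, G=4, T=5
G+C = 11, so %GC = 11/20 × 100 = 55%
Salt term: 16.6 × (-0.068) = -1.129
GC term: 0.41 × 55 = 22.55; length term: −600/20 = −30
Tm = 81.5 + (-1.129) + 22.55 − 30 = 72.921 → 72.9°C

72.9°C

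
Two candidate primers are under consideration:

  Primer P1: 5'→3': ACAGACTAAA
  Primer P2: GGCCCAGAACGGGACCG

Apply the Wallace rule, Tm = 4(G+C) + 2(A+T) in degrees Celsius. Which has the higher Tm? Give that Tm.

Primer P2, 60°C

Primer P1: A+T=7, G+C=3 → Tm = 2(7)+4(3) = 26°C
Primer P2: A+T=4, G+C=13 → Tm = 2(4)+4(13) = 60°C
26°C vs 60°C → primer P2 is higher.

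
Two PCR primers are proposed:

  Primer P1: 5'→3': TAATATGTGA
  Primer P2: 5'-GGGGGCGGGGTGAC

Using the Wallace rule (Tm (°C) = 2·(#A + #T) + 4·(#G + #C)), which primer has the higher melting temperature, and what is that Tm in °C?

Primer P2, 52°C

Primer P1: A+T=8, G+C=2 → Tm = 2(8)+4(2) = 24°C
Primer P2: A+T=2, G+C=12 → Tm = 2(2)+4(12) = 52°C
24°C vs 52°C → primer P2 is higher.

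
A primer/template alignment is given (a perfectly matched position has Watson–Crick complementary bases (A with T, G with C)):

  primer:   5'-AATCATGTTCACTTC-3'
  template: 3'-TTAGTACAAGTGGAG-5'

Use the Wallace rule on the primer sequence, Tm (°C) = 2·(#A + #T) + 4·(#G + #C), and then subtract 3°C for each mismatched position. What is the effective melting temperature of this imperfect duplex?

Primer base counts: A=4, T=6, G=1, C=4 → A+T=10, G+C=5
Perfect-match Tm = 2(10) + 4(5) = 20 + 20 = 40°C
Mismatches (positions where the bases are not complementary): 1 (at position 13)
Effective Tm = 40 − 1×3 = 40 − 3 = 37°C

37°C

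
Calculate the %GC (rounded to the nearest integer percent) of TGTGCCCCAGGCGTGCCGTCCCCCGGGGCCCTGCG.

83%

Counting bases: C=16, A=1, T=5, G=13
G+C = 13 + 16 = 29 out of 35 bases
%GC = 29/35 × 100 = 82.86% ≈ 83%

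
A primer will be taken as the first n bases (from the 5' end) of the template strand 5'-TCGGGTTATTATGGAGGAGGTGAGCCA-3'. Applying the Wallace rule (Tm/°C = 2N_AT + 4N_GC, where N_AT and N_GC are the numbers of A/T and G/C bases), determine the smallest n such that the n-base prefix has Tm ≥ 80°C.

First 25 bases: TCGGGTTATTATGGAGGAGGTGAGC → Tm = 76°C (< 80°C)
First 26 bases: TCGGGTTATTATGGAGGAGGTGAGCC → Tm = 80°C (≥ 80°C)
Since every base adds ≥2°C, Tm only increases with n, so the threshold is first crossed at n = 26.

n = 26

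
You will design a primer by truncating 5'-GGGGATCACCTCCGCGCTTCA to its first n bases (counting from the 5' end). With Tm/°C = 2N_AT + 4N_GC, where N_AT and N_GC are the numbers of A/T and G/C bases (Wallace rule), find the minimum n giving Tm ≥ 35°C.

First 10 bases: GGGGATCACC → Tm = 34°C (< 35°C)
First 11 bases: GGGGATCACCT → Tm = 36°C (≥ 35°C)
Each additional base adds 2°C (A/T) or 4°C (G/C), so Tm is non-decreasing in n; n = 11 is the first length to reach 35°C.

n = 11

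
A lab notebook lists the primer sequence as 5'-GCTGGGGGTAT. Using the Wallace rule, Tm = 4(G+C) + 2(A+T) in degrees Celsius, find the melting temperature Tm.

36°C

Base counts: T=3, A=1, G=6, C=1
AT pairs contribute 4, GC pairs contribute 7.
Tm = 4·7 + 2·4 = 28 + 8 = 36°C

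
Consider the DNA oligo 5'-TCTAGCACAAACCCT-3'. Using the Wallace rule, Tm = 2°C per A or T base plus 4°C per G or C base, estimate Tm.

44°C

T=3, C=6, A=5, G=1
So N_AT = 8 and N_GC = 7.
Tm = 2×8 + 4×7 = 44°C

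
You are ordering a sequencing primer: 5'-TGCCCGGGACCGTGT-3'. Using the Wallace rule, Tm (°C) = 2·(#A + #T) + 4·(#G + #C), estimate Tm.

52°C

Counting bases: T=3, G=6, C=5, A=1
A+T = 4, G+C = 11
Tm = 2(4) + 4(11) = 8 + 44 = 52°C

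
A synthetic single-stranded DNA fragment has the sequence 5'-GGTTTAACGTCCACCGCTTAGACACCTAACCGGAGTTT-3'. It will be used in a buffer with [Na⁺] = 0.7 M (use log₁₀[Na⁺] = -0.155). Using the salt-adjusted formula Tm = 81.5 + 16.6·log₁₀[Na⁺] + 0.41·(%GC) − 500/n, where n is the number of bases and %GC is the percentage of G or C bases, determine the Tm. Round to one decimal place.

86.3°C

Length n = 38. G=8, T=10, A=9, C=11
G+C = 19, so %GC = 19/38 × 100 = 50%
Salt term: 16.6 × (-0.155) = -2.573
GC term: 0.41 × 50 = 20.5; length term: −500/38 = −13.158
Tm = 81.5 + (-2.573) + 20.5 − 13.158 = 86.269 → 86.3°C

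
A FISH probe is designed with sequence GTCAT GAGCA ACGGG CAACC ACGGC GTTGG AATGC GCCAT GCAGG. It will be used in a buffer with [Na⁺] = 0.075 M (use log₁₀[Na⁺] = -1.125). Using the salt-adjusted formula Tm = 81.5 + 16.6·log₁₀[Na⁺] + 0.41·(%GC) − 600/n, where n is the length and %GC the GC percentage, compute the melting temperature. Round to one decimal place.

75.0°C

Length n = 45. A=11, C=12, G=16, T=6
G+C = 28, so %GC = 28/45 × 100 = 62.222%
Salt term: 16.6 × (-1.125) = -18.675
GC term: 0.41 × 62.222 = 25.511; length term: −600/45 = −13.333
Tm = 81.5 + (-18.675) + 25.511 − 13.333 = 75.003 → 75.0°C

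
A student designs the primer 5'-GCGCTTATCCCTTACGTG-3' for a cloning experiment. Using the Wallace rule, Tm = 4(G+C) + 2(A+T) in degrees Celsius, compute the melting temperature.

56°C

Base counts: T=6, G=4, A=2, C=6
AT pairs contribute 8, GC pairs contribute 10.
Tm = 2(8) + 4(10) = 16 + 40 = 56°C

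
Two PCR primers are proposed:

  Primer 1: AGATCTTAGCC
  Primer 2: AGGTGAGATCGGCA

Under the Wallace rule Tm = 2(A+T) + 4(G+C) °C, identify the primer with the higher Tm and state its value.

Primer 1: A+T=6, G+C=5 → Tm = 2(6)+4(5) = 32°C
Primer 2: A+T=6, G+C=8 → Tm = 2(6)+4(8) = 44°C
32°C vs 44°C → primer 2 is higher.

Primer 2, 44°C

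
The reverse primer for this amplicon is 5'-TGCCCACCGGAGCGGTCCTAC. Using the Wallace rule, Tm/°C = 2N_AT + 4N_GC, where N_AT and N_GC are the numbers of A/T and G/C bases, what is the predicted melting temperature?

Counting bases: G=6, C=9, A=3, T=3
So N_AT = 6 and N_GC = 15.
Tm = 4·15 + 2·6 = 60 + 12 = 72°C

72°C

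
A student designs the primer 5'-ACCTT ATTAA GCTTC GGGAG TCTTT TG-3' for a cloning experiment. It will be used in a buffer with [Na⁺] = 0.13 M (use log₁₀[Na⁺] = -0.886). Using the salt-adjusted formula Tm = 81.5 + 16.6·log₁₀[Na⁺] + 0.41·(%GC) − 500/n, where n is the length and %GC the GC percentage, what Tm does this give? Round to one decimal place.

65.0°C

Length n = 27. Base counts: C=5, T=11, A=5, G=6
G+C = 11, so %GC = 11/27 × 100 = 40.741%
Salt term: 16.6 × (-0.886) = -14.708
GC term: 0.41 × 40.741 = 16.704; length term: −500/27 = −18.519
Tm = 81.5 + (-14.708) + 16.704 − 18.519 = 64.977 → 65.0°C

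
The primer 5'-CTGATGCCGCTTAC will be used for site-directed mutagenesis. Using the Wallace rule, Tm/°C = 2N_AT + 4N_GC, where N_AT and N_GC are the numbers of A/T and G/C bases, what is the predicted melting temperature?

Base counts: A=2, T=4, C=5, G=3
So N_AT = 6 and N_GC = 8.
Tm = 2×6 + 4×8 = 44°C

44°C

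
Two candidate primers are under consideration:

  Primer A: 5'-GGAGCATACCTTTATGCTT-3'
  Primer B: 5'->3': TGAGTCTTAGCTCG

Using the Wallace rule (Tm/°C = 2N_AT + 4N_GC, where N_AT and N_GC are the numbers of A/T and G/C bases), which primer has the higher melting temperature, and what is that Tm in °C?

Primer A: A+T=11, G+C=8 → Tm = 2(11)+4(8) = 54°C
Primer B: A+T=7, G+C=7 → Tm = 2(7)+4(7) = 42°C
54°C vs 42°C → primer A is higher.

Primer A, 54°C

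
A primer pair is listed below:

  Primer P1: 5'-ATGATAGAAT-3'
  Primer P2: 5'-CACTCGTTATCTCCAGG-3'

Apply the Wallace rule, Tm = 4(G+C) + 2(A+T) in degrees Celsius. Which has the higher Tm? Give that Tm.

Primer P1: A+T=8, G+C=2 → Tm = 2(8)+4(2) = 24°C
Primer P2: A+T=8, G+C=9 → Tm = 2(8)+4(9) = 52°C
24°C vs 52°C → primer P2 is higher.

Primer P2, 52°C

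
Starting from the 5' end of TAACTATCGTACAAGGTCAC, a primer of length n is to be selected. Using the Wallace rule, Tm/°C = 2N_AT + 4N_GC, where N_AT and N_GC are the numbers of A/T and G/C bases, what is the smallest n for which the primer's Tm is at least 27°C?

First 10 bases: TAACTATCGT → Tm = 26°C (< 27°C)
First 11 bases: TAACTATCGTA → Tm = 28°C (≥ 27°C)
Each additional base adds 2°C (A/T) or 4°C (G/C), so Tm is non-decreasing in n; n = 11 is the first length to reach 27°C.

n = 11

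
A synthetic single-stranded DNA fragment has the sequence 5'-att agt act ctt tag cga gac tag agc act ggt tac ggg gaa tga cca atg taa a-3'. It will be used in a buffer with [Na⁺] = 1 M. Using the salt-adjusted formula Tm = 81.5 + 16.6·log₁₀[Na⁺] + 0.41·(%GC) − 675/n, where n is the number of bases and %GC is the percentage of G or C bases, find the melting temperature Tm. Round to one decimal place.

86.4°C

Length n = 55. C=9, T=14, G=14, A=18
G+C = 23, so %GC = 23/55 × 100 = 41.818%
Salt term: 16.6 × (0) = 0
GC term: 0.41 × 41.818 = 17.145; length term: −675/55 = −12.273
Tm = 81.5 + (0) + 17.145 − 12.273 = 86.372 → 86.4°C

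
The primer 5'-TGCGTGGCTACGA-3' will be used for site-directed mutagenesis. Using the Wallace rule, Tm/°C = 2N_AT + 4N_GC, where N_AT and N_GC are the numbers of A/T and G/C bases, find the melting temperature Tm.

G=5, T=3, C=3, A=2
AT pairs contribute 5, GC pairs contribute 8.
Tm = 2(5) + 4(8) = 10 + 32 = 42°C

42°C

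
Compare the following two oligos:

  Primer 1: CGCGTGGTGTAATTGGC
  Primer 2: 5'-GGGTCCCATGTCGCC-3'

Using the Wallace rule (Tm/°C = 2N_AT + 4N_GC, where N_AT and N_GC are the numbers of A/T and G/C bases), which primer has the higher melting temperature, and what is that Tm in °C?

Primer 1: A+T=7, G+C=10 → Tm = 2(7)+4(10) = 54°C
Primer 2: A+T=4, G+C=11 → Tm = 2(4)+4(11) = 52°C
54°C vs 52°C → primer 1 is higher.

Primer 1, 54°C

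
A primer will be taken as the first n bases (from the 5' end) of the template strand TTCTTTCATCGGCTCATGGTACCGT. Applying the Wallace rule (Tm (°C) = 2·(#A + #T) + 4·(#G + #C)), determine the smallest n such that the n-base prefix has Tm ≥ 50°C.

First 17 bases: TTCTTTCATCGGCTCAT → Tm = 48°C (< 50°C)
First 18 bases: TTCTTTCATCGGCTCATG → Tm = 52°C (≥ 50°C)
Each additional base adds 2°C (A/T) or 4°C (G/C), so Tm is non-decreasing in n; n = 18 is the first length to reach 50°C.

n = 18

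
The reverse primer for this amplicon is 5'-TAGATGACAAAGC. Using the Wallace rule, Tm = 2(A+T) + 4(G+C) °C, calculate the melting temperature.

Counting bases: G=3, A=6, T=2, C=2
So N_AT = 8 and N_GC = 5.
Tm = 2×8 + 4×5 = 36°C

36°C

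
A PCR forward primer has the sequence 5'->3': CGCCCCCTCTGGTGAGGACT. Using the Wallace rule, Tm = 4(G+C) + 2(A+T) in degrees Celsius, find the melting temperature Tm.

Scanning the sequence gives C=8, G=6, A=2, T=4.
A+T = 6, G+C = 14
Tm = 2×6 + 4×14 = 68°C

68°C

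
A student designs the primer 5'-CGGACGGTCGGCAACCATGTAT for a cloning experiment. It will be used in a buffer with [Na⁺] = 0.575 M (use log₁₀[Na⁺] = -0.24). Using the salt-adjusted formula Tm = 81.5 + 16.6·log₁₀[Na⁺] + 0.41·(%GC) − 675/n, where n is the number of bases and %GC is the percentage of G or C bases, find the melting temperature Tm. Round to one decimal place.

71.1°C

Length n = 22. Scanning the sequence gives A=5, T=4, G=7, C=6.
G+C = 13, so %GC = 13/22 × 100 = 59.091%
Salt term: 16.6 × (-0.24) = -3.984
GC term: 0.41 × 59.091 = 24.227; length term: −675/22 = −30.682
Tm = 81.5 + (-3.984) + 24.227 − 30.682 = 71.061 → 71.1°C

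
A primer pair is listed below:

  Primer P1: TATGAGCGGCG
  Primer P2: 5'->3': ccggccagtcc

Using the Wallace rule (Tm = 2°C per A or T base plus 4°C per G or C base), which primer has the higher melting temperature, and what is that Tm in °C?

Primer P2, 40°C

Primer P1: A+T=4, G+C=7 → Tm = 2(4)+4(7) = 36°C
Primer P2: A+T=2, G+C=9 → Tm = 2(2)+4(9) = 40°C
36°C vs 40°C → primer P2 is higher.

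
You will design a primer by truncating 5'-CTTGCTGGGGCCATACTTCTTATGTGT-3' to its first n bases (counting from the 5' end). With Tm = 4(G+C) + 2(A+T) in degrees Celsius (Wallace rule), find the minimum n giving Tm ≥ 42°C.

First 11 bases: CTTGCTGGGGC → Tm = 38°C (< 42°C)
First 12 bases: CTTGCTGGGGCC → Tm = 42°C (≥ 42°C)
Since every base adds ≥2°C, Tm only increases with n, so the threshold is first crossed at n = 12.

n = 12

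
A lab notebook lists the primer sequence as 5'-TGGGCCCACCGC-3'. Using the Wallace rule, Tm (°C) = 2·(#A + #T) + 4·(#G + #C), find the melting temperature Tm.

44°C

Scanning the sequence gives T=1, C=6, A=1, G=4.
A+T = 2, G+C = 10
Tm = 4·10 + 2·2 = 40 + 4 = 44°C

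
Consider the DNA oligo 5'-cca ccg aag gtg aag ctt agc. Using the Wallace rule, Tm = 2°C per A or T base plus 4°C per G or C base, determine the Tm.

66°C

Scanning the sequence gives C=6, T=3, A=6, G=6.
AT pairs contribute 9, GC pairs contribute 12.
Tm = 2×9 + 4×12 = 66°C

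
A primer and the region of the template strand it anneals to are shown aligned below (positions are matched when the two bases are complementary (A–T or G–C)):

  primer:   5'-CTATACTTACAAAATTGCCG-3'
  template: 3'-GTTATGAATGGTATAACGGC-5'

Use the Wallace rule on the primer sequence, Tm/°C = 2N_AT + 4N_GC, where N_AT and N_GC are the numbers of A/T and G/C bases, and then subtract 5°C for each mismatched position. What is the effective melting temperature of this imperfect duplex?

Primer base counts: A=7, T=6, G=2, C=5 → A+T=13, G+C=7
Perfect-match Tm = 2(13) + 4(7) = 26 + 28 = 54°C
Mismatches (positions where the bases are not complementary): 3 (at positions 2, 11, 13)
Effective Tm = 54 − 3×5 = 54 − 15 = 39°C

39°C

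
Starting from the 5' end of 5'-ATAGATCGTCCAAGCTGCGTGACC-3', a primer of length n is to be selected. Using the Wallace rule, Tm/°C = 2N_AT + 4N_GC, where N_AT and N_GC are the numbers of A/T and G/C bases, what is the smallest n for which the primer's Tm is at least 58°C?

n = 19

First 18 bases: ATAGATCGTCCAAGCTGC → Tm = 54°C (< 58°C)
First 19 bases: ATAGATCGTCCAAGCTGCG → Tm = 58°C (≥ 58°C)
Each additional base adds 2°C (A/T) or 4°C (G/C), so Tm is non-decreasing in n; n = 19 is the first length to reach 58°C.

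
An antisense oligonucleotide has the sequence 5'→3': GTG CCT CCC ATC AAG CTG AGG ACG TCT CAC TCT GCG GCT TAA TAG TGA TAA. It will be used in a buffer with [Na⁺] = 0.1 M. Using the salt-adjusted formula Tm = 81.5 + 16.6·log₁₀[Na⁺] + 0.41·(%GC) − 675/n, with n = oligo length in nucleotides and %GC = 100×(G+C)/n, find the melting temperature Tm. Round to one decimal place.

Length n = 51. Base counts: C=14, A=12, T=13, G=12
G+C = 26, so %GC = 26/51 × 100 = 50.98%
Salt term: 16.6 × (-1) = -16.6
GC term: 0.41 × 50.98 = 20.902; length term: −675/51 = −13.235
Tm = 81.5 + (-16.6) + 20.902 − 13.235 = 72.567 → 72.6°C

72.6°C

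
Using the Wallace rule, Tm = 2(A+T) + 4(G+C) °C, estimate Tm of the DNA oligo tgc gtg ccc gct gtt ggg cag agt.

80°C

Base counts: G=10, C=6, T=6, A=2
A+T = 8, G+C = 16
Tm = 2×8 + 4×16 = 80°C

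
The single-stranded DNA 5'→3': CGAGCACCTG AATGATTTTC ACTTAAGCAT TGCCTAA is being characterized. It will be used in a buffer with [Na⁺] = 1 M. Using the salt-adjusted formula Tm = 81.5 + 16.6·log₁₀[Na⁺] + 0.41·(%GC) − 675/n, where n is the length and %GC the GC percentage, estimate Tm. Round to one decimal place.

79.9°C

Length n = 37. Scanning the sequence gives T=11, A=11, G=6, C=9.
G+C = 15, so %GC = 15/37 × 100 = 40.541%
Salt term: 16.6 × (0) = 0
GC term: 0.41 × 40.541 = 16.622; length term: −675/37 = −18.243
Tm = 81.5 + (0) + 16.622 − 18.243 = 79.879 → 79.9°C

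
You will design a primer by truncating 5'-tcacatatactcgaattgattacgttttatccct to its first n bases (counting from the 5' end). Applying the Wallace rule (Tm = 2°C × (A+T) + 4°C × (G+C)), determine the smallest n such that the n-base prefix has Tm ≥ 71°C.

First 27 bases: TCACATATACTCGAATTGATTACGTTT → Tm = 70°C (< 71°C)
First 28 bases: TCACATATACTCGAATTGATTACGTTTT → Tm = 72°C (≥ 71°C)
Each additional base adds 2°C (A/T) or 4°C (G/C), so Tm is non-decreasing in n; n = 28 is the first length to reach 71°C.

n = 28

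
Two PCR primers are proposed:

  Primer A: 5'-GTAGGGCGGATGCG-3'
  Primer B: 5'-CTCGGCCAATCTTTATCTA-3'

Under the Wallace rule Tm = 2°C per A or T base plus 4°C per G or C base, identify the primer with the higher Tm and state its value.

Primer B, 54°C

Primer A: A+T=4, G+C=10 → Tm = 2(4)+4(10) = 48°C
Primer B: A+T=11, G+C=8 → Tm = 2(11)+4(8) = 54°C
48°C vs 54°C → primer B is higher.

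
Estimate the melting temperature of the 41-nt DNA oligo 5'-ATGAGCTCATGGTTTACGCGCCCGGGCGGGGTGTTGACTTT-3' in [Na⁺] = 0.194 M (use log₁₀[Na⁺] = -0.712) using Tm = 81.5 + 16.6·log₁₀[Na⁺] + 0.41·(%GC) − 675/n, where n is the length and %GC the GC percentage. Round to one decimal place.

77.2°C

Length n = 41. T=12, A=5, C=9, G=15
G+C = 24, so %GC = 24/41 × 100 = 58.537%
Salt term: 16.6 × (-0.712) = -11.819
GC term: 0.41 × 58.537 = 24; length term: −675/41 = −16.463
Tm = 81.5 + (-11.819) + 24 − 16.463 = 77.218 → 77.2°C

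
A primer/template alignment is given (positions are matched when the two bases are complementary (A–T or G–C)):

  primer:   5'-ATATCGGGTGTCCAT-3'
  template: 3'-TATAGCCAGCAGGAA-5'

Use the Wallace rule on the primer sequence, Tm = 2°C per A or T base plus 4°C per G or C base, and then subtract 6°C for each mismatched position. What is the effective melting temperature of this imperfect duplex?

Primer base counts: A=3, T=5, G=4, C=3 → A+T=8, G+C=7
Perfect-match Tm = 2(8) + 4(7) = 16 + 28 = 44°C
Mismatches (positions where the bases are not complementary): 3 (at positions 8, 9, 14)
Effective Tm = 44 − 3×6 = 44 − 18 = 26°C

26°C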